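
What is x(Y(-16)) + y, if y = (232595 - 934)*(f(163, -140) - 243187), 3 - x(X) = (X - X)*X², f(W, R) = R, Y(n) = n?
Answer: -56369376144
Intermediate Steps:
x(X) = 3 (x(X) = 3 - (X - X)*X² = 3 - 0*X² = 3 - 1*0 = 3 + 0 = 3)
y = -56369376147 (y = (232595 - 934)*(-140 - 243187) = 231661*(-243327) = -56369376147)
x(Y(-16)) + y = 3 - 56369376147 = -56369376144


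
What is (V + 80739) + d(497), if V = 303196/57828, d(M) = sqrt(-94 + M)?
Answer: 1167319522/14457 + sqrt(403) ≈ 80764.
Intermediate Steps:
V = 75799/14457 (V = 303196*(1/57828) = 75799/14457 ≈ 5.2431)
(V + 80739) + d(497) = (75799/14457 + 80739) + sqrt(-94 + 497) = 1167319522/14457 + sqrt(403)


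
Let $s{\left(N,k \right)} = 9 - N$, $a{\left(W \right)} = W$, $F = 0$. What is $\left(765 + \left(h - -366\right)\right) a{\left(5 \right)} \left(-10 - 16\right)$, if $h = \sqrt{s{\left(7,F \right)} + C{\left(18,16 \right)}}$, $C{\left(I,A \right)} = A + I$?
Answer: $-147810$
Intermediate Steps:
$h = 6$ ($h = \sqrt{\left(9 - 7\right) + \left(16 + 18\right)} = \sqrt{\left(9 - 7\right) + 34} = \sqrt{2 + 34} = \sqrt{36} = 6$)
$\left(765 + \left(h - -366\right)\right) a{\left(5 \right)} \left(-10 - 16\right) = \left(765 + \left(6 - -366\right)\right) 5 \left(-10 - 16\right) = \left(765 + \left(6 + 366\right)\right) 5 \left(-26\right) = \left(765 + 372\right) \left(-130\right) = 1137 \left(-130\right) = -147810$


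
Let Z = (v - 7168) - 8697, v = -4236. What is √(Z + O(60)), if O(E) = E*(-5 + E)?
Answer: I*√16801 ≈ 129.62*I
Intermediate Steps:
Z = -20101 (Z = (-4236 - 7168) - 8697 = -11404 - 8697 = -20101)
√(Z + O(60)) = √(-20101 + 60*(-5 + 60)) = √(-20101 + 60*55) = √(-20101 + 3300) = √(-16801) = I*√16801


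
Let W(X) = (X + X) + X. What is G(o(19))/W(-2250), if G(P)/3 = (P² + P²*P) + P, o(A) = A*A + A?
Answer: -5501678/225 ≈ -24452.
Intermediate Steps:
o(A) = A + A² (o(A) = A² + A = A + A²)
G(P) = 3*P + 3*P² + 3*P³ (G(P) = 3*((P² + P²*P) + P) = 3*((P² + P³) + P) = 3*(P + P² + P³) = 3*P + 3*P² + 3*P³)
W(X) = 3*X (W(X) = 2*X + X = 3*X)
G(o(19))/W(-2250) = (3*(19*(1 + 19))*(1 + 19*(1 + 19) + (19*(1 + 19))²))/((3*(-2250))) = (3*(19*20)*(1 + 19*20 + (19*20)²))/(-6750) = (3*380*(1 + 380 + 380²))*(-1/6750) = (3*380*(1 + 380 + 144400))*(-1/6750) = (3*380*144781)*(-1/6750) = 165050340*(-1/6750) = -5501678/225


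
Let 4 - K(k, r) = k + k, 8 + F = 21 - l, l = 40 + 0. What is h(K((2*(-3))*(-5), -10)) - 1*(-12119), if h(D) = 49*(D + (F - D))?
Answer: 10796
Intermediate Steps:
l = 40
F = -27 (F = -8 + (21 - 1*40) = -8 + (21 - 40) = -8 - 19 = -27)
K(k, r) = 4 - 2*k (K(k, r) = 4 - (k + k) = 4 - 2*k)
h(D) = -1323 (h(D) = 49*(D + (-27 - D)) = 49*(-27) = -1323)
h(K((2*(-3))*(-5), -10)) - 1*(-12119) = -1323 - 1*(-12119) = -1323 + 12119 = 10796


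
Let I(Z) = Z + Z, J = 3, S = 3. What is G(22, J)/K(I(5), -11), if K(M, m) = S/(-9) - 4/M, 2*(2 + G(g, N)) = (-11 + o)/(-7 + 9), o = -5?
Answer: 90/11 ≈ 8.1818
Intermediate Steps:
G(g, N) = -6 (G(g, N) = -2 + ((-11 - 5)/(-7 + 9))/2 = -2 + (-16/2)/2 = -2 + (-16*1/2)/2 = -2 + (1/2)*(-8) = -2 - 4 = -6)
I(Z) = 2*Z
K(M, m) = -1/3 - 4/M (K(M, m) = 3/(-9) - 4/M = 3*(-1/9) - 4/M = -1/3 - 4/M)
G(22, J)/K(I(5), -11) = -6*30/(-12 - 2*5) = -6*30/(-12 - 1*10) = -6*30/(-12 - 10) = -6/((1/3)*(1/10)*(-22)) = -6/(-11/15) = -6*(-15/11) = 90/11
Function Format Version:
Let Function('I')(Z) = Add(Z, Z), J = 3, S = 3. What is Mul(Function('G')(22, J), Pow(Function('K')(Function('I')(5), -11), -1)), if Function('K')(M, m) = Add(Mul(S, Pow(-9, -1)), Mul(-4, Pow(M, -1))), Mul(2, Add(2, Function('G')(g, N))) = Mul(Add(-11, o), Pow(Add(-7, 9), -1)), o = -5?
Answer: Rational(90, 11) ≈ 8.1818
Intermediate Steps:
Function('G')(g, N) = -6 (Function('G')(g, N) = Add(-2, Mul(Rational(1, 2), Mul(Add(-11, -5), Pow(Add(-7, 9), -1)))) = Add(-2, Mul(Rational(1, 2), Mul(-16, Pow(2, -1)))) = Add(-2, Mul(Rational(1, 2), Mul(-16, Rational(1, 2)))) = Add(-2, Mul(Rational(1, 2), -8)) = Add(-2, -4) = -6)
Function('I')(Z) = Mul(2, Z)
Function('K')(M, m) = Add(Rational(-1, 3), Mul(-4, Pow(M, -1))) (Function('K')(M, m) = Add(Mul(3, Pow(-9, -1)), Mul(-4, Pow(M, -1))) = Add(Mul(3, Rational(-1, 9)), Mul(-4, Pow(M, -1))) = Add(Rational(-1, 3), Mul(-4, Pow(M, -1))))
Mul(Function('G')(22, J), Pow(Function('K')(Function('I')(5), -11), -1)) = Mul(-6, Pow(Mul(Rational(1, 3), Pow(Mul(2, 5), -1), Add(-12, Mul(-1, Mul(2, 5)))), -1)) = Mul(-6, Pow(Mul(Rational(1, 3), Pow(10, -1), Add(-12, Mul(-1, 10))), -1)) = Mul(-6, Pow(Mul(Rational(1, 3), Rational(1, 10), Add(-12, -10)), -1)) = Mul(-6, Pow(Mul(Rational(1, 3), Rational(1, 10), -22), -1)) = Mul(-6, Pow(Rational(-11, 15), -1)) = Mul(-6, Rational(-15, 11)) = Rational(90, 11)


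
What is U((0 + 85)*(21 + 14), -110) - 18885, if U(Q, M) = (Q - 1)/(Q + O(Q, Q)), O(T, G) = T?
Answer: -56181388/2975 ≈ -18885.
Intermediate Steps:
U(Q, M) = (-1 + Q)/(2*Q) (U(Q, M) = (Q - 1)/(Q + Q) = (-1 + Q)/((2*Q)) = (-1 + Q)*(1/(2*Q)) = (-1 + Q)/(2*Q))
U((0 + 85)*(21 + 14), -110) - 18885 = (-1 + (0 + 85)*(21 + 14))/(2*(((0 + 85)*(21 + 14)))) - 18885 = (-1 + 85*35)/(2*((85*35))) - 18885 = (½)*(-1 + 2975)/2975 - 18885 = (½)*(1/2975)*2974 - 18885 = 1487/2975 - 18885 = -56181388/2975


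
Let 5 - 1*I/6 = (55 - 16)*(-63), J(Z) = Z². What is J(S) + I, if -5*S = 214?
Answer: 415096/25 ≈ 16604.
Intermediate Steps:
S = -214/5 (S = -⅕*214 = -214/5 ≈ -42.800)
I = 14772 (I = 30 - 6*(55 - 16)*(-63) = 30 - 234*(-63) = 30 - 6*(-2457) = 30 + 14742 = 14772)
J(S) + I = (-214/5)² + 14772 = 45796/25 + 14772 = 415096/25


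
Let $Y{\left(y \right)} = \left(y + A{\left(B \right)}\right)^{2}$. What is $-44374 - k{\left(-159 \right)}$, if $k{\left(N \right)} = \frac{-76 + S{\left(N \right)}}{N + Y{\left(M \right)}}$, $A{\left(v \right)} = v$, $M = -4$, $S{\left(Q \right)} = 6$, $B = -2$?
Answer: $- \frac{5458072}{123} \approx -44375.0$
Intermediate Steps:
$Y{\left(y \right)} = \left(-2 + y\right)^{2}$ ($Y{\left(y \right)} = \left(y - 2\right)^{2} = \left(-2 + y\right)^{2}$)
$k{\left(N \right)} = - \frac{70}{36 + N}$ ($k{\left(N \right)} = \frac{-76 + 6}{N + \left(-2 - 4\right)^{2}} = - \frac{70}{N + \left(-6\right)^{2}} = - \frac{70}{N + 36} = - \frac{70}{36 + N}$)
$-44374 - k{\left(-159 \right)} = -44374 - - \frac{70}{36 - 159} = -44374 - - \frac{70}{-123} = -44374 - \left(-70\right) \left(- \frac{1}{123}\right) = -44374 - \frac{70}{123} = - \frac{5458072}{123}$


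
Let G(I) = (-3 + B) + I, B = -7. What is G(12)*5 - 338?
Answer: -328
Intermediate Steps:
G(I) = -10 + I (G(I) = (-3 - 7) + I = -10 + I)
G(12)*5 - 338 = (-10 + 12)*5 - 338 = 2*5 - 338 = 10 - 338 = -328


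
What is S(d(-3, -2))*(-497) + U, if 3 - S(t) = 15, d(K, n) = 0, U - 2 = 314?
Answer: 6280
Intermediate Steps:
U = 316 (U = 2 + 314 = 316)
S(t) = -12 (S(t) = 3 - 1*15 = 3 - 15 = -12)
S(d(-3, -2))*(-497) + U = -12*(-497) + 316 = 5964 + 316 = 6280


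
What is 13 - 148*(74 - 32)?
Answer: -6203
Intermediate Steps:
13 - 148*(74 - 32) = 13 - 148*42 = 13 - 6216 = -6203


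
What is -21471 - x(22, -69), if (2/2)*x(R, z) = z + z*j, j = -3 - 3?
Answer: -21816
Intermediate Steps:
j = -6
x(R, z) = -5*z (x(R, z) = z + z*(-6) = z - 6*z = -5*z)
-21471 - x(22, -69) = -21471 - (-5)*(-69) = -21471 - 1*345 = -21471 - 345 = -21816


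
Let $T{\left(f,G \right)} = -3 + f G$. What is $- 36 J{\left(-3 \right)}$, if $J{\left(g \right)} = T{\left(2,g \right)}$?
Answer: $324$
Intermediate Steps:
$T{\left(f,G \right)} = -3 + G f$
$J{\left(g \right)} = -3 + 2 g$ ($J{\left(g \right)} = -3 + g 2 = -3 + 2 g$)
$- 36 J{\left(-3 \right)} = - 36 \left(-3 + 2 \left(-3\right)\right) = - 36 \left(-3 - 6\right) = \left(-36\right) \left(-9\right) = 324$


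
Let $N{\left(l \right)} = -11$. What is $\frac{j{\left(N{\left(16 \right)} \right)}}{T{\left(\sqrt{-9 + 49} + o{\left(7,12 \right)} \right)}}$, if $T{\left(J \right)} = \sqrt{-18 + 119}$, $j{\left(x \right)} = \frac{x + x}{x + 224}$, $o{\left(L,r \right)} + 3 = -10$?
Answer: $- \frac{22 \sqrt{101}}{21513} \approx -0.010277$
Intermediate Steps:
$o{\left(L,r \right)} = -13$ ($o{\left(L,r \right)} = -3 - 10 = -13$)
$j{\left(x \right)} = \frac{2 x}{224 + x}$
$T{\left(J \right)} = \sqrt{101}$
$\frac{j{\left(N{\left(16 \right)} \right)}}{T{\left(\sqrt{-9 + 49} + o{\left(7,12 \right)} \right)}} = \frac{2 \left(-11\right) \frac{1}{224 - 11}}{\sqrt{101}} = 2 \left(-11\right) \frac{1}{213} \frac{\sqrt{101}}{101} = - \frac{22 \frac{\sqrt{101}}{101}}{213} = - \frac{22 \sqrt{101}}{21513}$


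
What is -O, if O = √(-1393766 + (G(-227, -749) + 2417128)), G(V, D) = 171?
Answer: -√1023533 ≈ -1011.7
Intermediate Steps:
O = √1023533 (O = √(-1393766 + (171 + 2417128)) = √(-1393766 + 2417299) = √1023533 ≈ 1011.7)
-O = -√1023533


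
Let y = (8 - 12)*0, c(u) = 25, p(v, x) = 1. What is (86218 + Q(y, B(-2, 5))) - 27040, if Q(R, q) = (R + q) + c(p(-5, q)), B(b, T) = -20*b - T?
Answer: 59238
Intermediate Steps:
B(b, T) = -T - 20*b
y = 0 (y = -4*0 = 0)
Q(R, q) = 25 + R + q (Q(R, q) = (R + q) + 25 = 25 + R + q)
(86218 + Q(y, B(-2, 5))) - 27040 = (86218 + (25 + 0 + (-1*5 - 20*(-2)))) - 27040 = (86218 + (25 + 0 + (-5 + 40))) - 27040 = (86218 + (25 + 0 + 35)) - 27040 = (86218 + 60) - 27040 = 86278 - 27040 = 59238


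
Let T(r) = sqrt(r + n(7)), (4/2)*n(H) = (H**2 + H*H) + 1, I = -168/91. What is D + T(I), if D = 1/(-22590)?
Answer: -1/22590 + sqrt(32214)/26 ≈ 6.9031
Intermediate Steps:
I = -24/13 (I = -168*1/91 = -24/13 ≈ -1.8462)
n(H) = 1/2 + H**2 (n(H) = ((H**2 + H*H) + 1)/2 = ((H**2 + H**2) + 1)/2 = (2*H**2 + 1)/2 = (1 + 2*H**2)/2 = 1/2 + H**2)
D = -1/22590 ≈ -4.4267e-5
T(r) = sqrt(99/2 + r) (T(r) = sqrt(r + (1/2 + 7**2)) = sqrt(r + (1/2 + 49)) = sqrt(r + 99/2) = sqrt(99/2 + r))
D + T(I) = -1/22590 + sqrt(198 + 4*(-24/13))/2 = -1/22590 + sqrt(198 - 96/13)/2 = -1/22590 + sqrt(2478/13)/2 = -1/22590 + (sqrt(32214)/13)/2 = -1/22590 + sqrt(32214)/26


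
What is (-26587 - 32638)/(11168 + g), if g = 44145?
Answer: -59225/55313 ≈ -1.0707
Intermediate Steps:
(-26587 - 32638)/(11168 + g) = (-26587 - 32638)/(11168 + 44145) = -59225/55313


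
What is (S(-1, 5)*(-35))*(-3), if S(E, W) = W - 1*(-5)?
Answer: 1050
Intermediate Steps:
S(E, W) = 5 + W (S(E, W) = W + 5 = 5 + W)
(S(-1, 5)*(-35))*(-3) = ((5 + 5)*(-35))*(-3) = (10*(-35))*(-3) = -350*(-3) = 1050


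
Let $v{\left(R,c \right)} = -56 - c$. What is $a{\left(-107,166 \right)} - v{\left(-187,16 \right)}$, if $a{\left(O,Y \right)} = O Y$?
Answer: $-17690$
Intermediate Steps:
$a{\left(-107,166 \right)} - v{\left(-187,16 \right)} = \left(-107\right) 166 - \left(-56 - 16\right) = -17762 - \left(-56 - 16\right) = -17762 - -72 = -17762 + 72 = -17690$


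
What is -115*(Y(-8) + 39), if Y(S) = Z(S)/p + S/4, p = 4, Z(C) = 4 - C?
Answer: -4600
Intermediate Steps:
Y(S) = 1 (Y(S) = (4 - S)/4 + S/4 = (4 - S)*(¼) + S*(¼) = (1 - S/4) + S/4 = 1)
-115*(Y(-8) + 39) = -115*(1 + 39) = -115*40 = -4600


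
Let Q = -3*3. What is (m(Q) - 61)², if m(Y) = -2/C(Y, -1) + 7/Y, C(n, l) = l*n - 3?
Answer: 312481/81 ≈ 3857.8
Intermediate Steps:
Q = -9
C(n, l) = -3 + l*n
m(Y) = -2/(-3 - Y) + 7/Y
(m(Q) - 61)² = (3*(7 + 3*(-9))/(-9*(3 - 9)) - 61)² = (3*(-⅑)*(7 - 27)/(-6) - 61)² = (3*(-⅑)*(-⅙)*(-20) - 61)² = (-10/9 - 61)² = (-559/9)² = 312481/81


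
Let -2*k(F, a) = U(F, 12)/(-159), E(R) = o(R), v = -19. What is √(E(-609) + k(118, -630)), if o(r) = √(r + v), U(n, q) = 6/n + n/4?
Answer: √(32711547 + 704025288*I*√157)/18762 ≈ 3.5463 + 3.5332*I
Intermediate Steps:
U(n, q) = 6/n + n/4 (U(n, q) = 6/n + n*(¼) = 6/n + n/4)
o(r) = √(-19 + r) (o(r) = √(r - 19) = √(-19 + r))
E(R) = √(-19 + R)
k(F, a) = 1/(53*F) + F/1272 (k(F, a) = -(6/F + F/4)/(2*(-159)) = -(6/F + F/4)*(-1)/(2*159) = -(-2/(53*F) - F/636)/2 = 1/(53*F) + F/1272)
√(E(-609) + k(118, -630)) = √(√(-19 - 609) + (1/1272)*(24 + 118²)/118) = √(√(-628) + (1/1272)*(1/118)*(24 + 13924)) = √(2*I*√157 + (1/1272)*(1/118)*13948) = √(2*I*√157 + 3487/37524) = √(3487/37524 + 2*I*√157)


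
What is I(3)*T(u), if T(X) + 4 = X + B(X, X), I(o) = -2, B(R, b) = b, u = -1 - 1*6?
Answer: 36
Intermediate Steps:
u = -7 (u = -1 - 6 = -7)
T(X) = -4 + 2*X (T(X) = -4 + (X + X) = -4 + 2*X)
I(3)*T(u) = -2*(-4 + 2*(-7)) = -2*(-4 - 14) = -2*(-18) = 36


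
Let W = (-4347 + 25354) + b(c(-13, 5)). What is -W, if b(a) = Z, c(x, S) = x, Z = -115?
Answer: -20892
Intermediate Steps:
b(a) = -115
W = 20892 (W = (-4347 + 25354) - 115 = 21007 - 115 = 20892)
-W = -1*20892 = -20892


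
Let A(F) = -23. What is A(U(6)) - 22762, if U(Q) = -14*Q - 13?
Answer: -22785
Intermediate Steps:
U(Q) = -13 - 14*Q
A(U(6)) - 22762 = -23 - 22762 = -22785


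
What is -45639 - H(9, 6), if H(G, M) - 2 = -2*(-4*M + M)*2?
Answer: -45713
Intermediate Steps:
H(G, M) = 2 + 12*M (H(G, M) = 2 - 2*(-4*M + M)*2 = 2 - (-6)*M*2 = 2 + (6*M)*2 = 2 + 12*M)
-45639 - H(9, 6) = -45639 - (2 + 12*6) = -45639 - (2 + 72) = -45639 - 1*74 = -45639 - 74 = -45713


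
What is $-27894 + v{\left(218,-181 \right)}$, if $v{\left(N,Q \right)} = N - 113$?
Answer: $-27789$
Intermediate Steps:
$v{\left(N,Q \right)} = -113 + N$ ($v{\left(N,Q \right)} = N - 113 = -113 + N$)
$-27894 + v{\left(218,-181 \right)} = -27894 + \left(-113 + 218\right) = -27894 + 105 = -27789$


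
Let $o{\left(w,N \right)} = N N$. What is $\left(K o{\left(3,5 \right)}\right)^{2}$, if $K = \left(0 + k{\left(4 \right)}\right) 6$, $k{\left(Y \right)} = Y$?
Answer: $360000$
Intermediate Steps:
$o{\left(w,N \right)} = N^{2}$
$K = 24$ ($K = \left(0 + 4\right) 6 = 4 \cdot 6 = 24$)
$\left(K o{\left(3,5 \right)}\right)^{2} = \left(24 \cdot 5^{2}\right)^{2} = \left(24 \cdot 25\right)^{2} = 600^{2} = 360000$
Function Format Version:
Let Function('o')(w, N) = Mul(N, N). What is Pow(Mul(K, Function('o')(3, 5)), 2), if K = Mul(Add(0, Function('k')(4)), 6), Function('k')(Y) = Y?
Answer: 360000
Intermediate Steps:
Function('o')(w, N) = Pow(N, 2)
K = 24 (K = Mul(Add(0, 4), 6) = Mul(4, 6) = 24)
Pow(Mul(K, Function('o')(3, 5)), 2) = Pow(Mul(24, Pow(5, 2)), 2) = Pow(Mul(24, 25), 2) = Pow(600, 2) = 360000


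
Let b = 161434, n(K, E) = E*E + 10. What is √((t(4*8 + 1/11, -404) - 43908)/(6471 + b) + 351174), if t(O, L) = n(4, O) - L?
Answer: √47917556259980521/369391 ≈ 592.60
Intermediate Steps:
n(K, E) = 10 + E² (n(K, E) = E² + 10 = 10 + E²)
t(O, L) = 10 + O² - L (t(O, L) = (10 + O²) - L = 10 + O² - L)
√((t(4*8 + 1/11, -404) - 43908)/(6471 + b) + 351174) = √(((10 + (4*8 + 1/11)² - 1*(-404)) - 43908)/(6471 + 161434) + 351174) = √(((10 + (32 + 1/11)² + 404) - 43908)/167905 + 351174) = √(((10 + (353/11)² + 404) - 43908)*(1/167905) + 351174) = √(((10 + 124609/121 + 404) - 43908)*(1/167905) + 351174) = √((174703/121 - 43908)*(1/167905) + 351174) = √(-5138165/121*1/167905 + 351174) = √(-1027633/4063301 + 351174) = √(1426924637741/4063301) = √47917556259980521/369391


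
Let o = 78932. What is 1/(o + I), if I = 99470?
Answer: 1/178402 ≈ 5.6053e-6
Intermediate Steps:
1/(o + I) = 1/(78932 + 99470) = 1/178402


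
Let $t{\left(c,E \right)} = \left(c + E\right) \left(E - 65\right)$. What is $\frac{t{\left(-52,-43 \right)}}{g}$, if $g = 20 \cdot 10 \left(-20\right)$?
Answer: $- \frac{513}{200} \approx -2.565$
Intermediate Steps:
$t{\left(c,E \right)} = \left(-65 + E\right) \left(E + c\right)$ ($t{\left(c,E \right)} = \left(E + c\right) \left(-65 + E\right) = \left(-65 + E\right) \left(E + c\right)$)
$g = -4000$ ($g = 200 \left(-20\right) = -4000$)
$\frac{t{\left(-52,-43 \right)}}{g} = \frac{\left(-43\right)^{2} - -2795 - -3380 - -2236}{-4000} = \left(1849 + 2795 + 3380 + 2236\right) \left(- \frac{1}{4000}\right) = 10260 \left(- \frac{1}{4000}\right) = - \frac{513}{200}$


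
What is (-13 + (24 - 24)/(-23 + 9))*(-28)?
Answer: 364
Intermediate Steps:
(-13 + (24 - 24)/(-23 + 9))*(-28) = (-13 + 0/(-14))*(-28) = (-13 + 0*(-1/14))*(-28) = (-13 + 0)*(-28) = -13*(-28) = 364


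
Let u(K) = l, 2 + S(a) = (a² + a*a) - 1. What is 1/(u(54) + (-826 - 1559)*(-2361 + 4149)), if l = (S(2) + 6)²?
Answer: -1/4264259 ≈ -2.3451e-7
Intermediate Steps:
S(a) = -3 + 2*a² (S(a) = -2 + ((a² + a*a) - 1) = -2 + ((a² + a²) - 1) = -2 + (2*a² - 1) = -2 + (-1 + 2*a²) = -3 + 2*a²)
l = 121 (l = ((-3 + 2*2²) + 6)² = ((-3 + 2*4) + 6)² = ((-3 + 8) + 6)² = (5 + 6)² = 11² = 121)
u(K) = 121
1/(u(54) + (-826 - 1559)*(-2361 + 4149)) = 1/(121 + (-826 - 1559)*(-2361 + 4149)) = 1/(121 - 2385*1788) = 1/(121 - 4264380) = 1/(-4264259) = -1/4264259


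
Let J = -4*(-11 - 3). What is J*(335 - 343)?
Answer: -448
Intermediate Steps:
J = 56 (J = -4*(-14) = 56)
J*(335 - 343) = 56*(335 - 343) = 56*(-8) = -448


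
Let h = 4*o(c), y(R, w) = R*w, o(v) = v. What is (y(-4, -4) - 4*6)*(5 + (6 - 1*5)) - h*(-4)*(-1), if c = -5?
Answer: 32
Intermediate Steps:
h = -20 (h = 4*(-5) = -20)
(y(-4, -4) - 4*6)*(5 + (6 - 1*5)) - h*(-4)*(-1) = (-4*(-4) - 4*6)*(5 + (6 - 1*5)) - (-20*(-4))*(-1) = (16 - 24)*(5 + (6 - 5)) - 80*(-1) = -8*(5 + 1) - 1*(-80) = -8*6 + 80 = -48 + 80 = 32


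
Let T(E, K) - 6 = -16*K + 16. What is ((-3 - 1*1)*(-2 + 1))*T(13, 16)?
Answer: -936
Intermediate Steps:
T(E, K) = 22 - 16*K (T(E, K) = 6 + (-16*K + 16) = 6 + (16 - 16*K) = 22 - 16*K)
((-3 - 1*1)*(-2 + 1))*T(13, 16) = ((-3 - 1*1)*(-2 + 1))*(22 - 16*16) = ((-3 - 1)*(-1))*(22 - 256) = -4*(-1)*(-234) = 4*(-234) = -936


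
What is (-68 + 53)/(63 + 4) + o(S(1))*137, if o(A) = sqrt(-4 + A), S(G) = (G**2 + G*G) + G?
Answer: -15/67 + 137*I ≈ -0.22388 + 137.0*I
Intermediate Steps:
S(G) = G + 2*G**2 (S(G) = (G**2 + G**2) + G = 2*G**2 + G = G + 2*G**2)
(-68 + 53)/(63 + 4) + o(S(1))*137 = (-68 + 53)/(63 + 4) + sqrt(-4 + 1*(1 + 2*1))*137 = -15/67 + sqrt(-4 + 1*(1 + 2))*137 = -15*1/67 + sqrt(-4 + 1*3)*137 = -15/67 + sqrt(-4 + 3)*137 = -15/67 + sqrt(-1)*137 = -15/67 + I*137 = -15/67 + 137*I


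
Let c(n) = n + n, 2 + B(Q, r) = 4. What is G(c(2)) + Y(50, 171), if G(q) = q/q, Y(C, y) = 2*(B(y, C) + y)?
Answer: 347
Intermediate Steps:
B(Q, r) = 2 (B(Q, r) = -2 + 4 = 2)
c(n) = 2*n
Y(C, y) = 4 + 2*y (Y(C, y) = 2*(2 + y) = 4 + 2*y)
G(q) = 1
G(c(2)) + Y(50, 171) = 1 + (4 + 2*171) = 1 + (4 + 342) = 1 + 346 = 347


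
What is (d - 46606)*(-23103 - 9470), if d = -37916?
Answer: 2753135106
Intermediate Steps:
(d - 46606)*(-23103 - 9470) = (-37916 - 46606)*(-23103 - 9470) = -84522*(-32573) = 2753135106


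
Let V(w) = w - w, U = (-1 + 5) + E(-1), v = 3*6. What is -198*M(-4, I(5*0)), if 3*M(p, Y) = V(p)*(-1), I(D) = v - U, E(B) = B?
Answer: 0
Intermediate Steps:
v = 18
U = 3 (U = (-1 + 5) - 1 = 4 - 1 = 3)
V(w) = 0
I(D) = 15 (I(D) = 18 - 1*3 = 18 - 3 = 15)
M(p, Y) = 0 (M(p, Y) = (0*(-1))/3 = (1/3)*0 = 0)
-198*M(-4, I(5*0)) = -198*0 = 0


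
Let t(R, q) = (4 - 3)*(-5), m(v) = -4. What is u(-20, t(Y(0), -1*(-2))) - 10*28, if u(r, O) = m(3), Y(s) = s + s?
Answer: -284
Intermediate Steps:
Y(s) = 2*s
t(R, q) = -5 (t(R, q) = 1*(-5) = -5)
u(r, O) = -4
u(-20, t(Y(0), -1*(-2))) - 10*28 = -4 - 10*28 = -4 - 280 = -284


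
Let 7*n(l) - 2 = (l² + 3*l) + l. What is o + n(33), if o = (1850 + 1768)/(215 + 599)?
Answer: 510424/2849 ≈ 179.16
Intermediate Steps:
n(l) = 2/7 + l²/7 + 4*l/7 (n(l) = 2/7 + ((l² + 3*l) + l)/7 = 2/7 + (l² + 4*l)/7 = 2/7 + (l²/7 + 4*l/7) = 2/7 + l²/7 + 4*l/7)
o = 1809/407 (o = 3618/814 = 3618*(1/814) = 1809/407 ≈ 4.4447)
o + n(33) = 1809/407 + (2/7 + (⅐)*33² + (4/7)*33) = 1809/407 + (2/7 + (⅐)*1089 + 132/7) = 1809/407 + (2/7 + 1089/7 + 132/7) = 1809/407 + 1223/7 = 510424/2849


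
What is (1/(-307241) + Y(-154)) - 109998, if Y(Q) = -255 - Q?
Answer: -33826926860/307241 ≈ -1.1010e+5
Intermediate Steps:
(1/(-307241) + Y(-154)) - 109998 = (1/(-307241) + (-255 - 1*(-154))) - 109998 = (-1/307241 + (-255 + 154)) - 109998 = (-1/307241 - 101) - 109998 = -31031342/307241 - 109998 = -33826926860/307241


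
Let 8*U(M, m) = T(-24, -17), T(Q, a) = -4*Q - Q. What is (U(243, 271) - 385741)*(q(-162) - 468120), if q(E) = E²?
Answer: 170443061976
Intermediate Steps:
T(Q, a) = -5*Q
U(M, m) = 15 (U(M, m) = (-5*(-24))/8 = (⅛)*120 = 15)
(U(243, 271) - 385741)*(q(-162) - 468120) = (15 - 385741)*((-162)² - 468120) = -385726*(26244 - 468120) = -385726*(-441876) = 170443061976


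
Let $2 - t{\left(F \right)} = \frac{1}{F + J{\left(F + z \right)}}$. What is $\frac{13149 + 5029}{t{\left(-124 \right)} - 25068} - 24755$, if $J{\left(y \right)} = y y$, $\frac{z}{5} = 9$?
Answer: $- \frac{3795763732691}{153328723} \approx -24756.0$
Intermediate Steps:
$z = 45$ ($z = 5 \cdot 9 = 45$)
$J{\left(y \right)} = y^{2}$
$t{\left(F \right)} = 2 - \frac{1}{F + \left(45 + F\right)^{2}}$ ($t{\left(F \right)} = 2 - \frac{1}{F + \left(F + 45\right)^{2}} = 2 - \frac{1}{F + \left(45 + F\right)^{2}}$)
$\frac{13149 + 5029}{t{\left(-124 \right)} - 25068} - 24755 = \frac{13149 + 5029}{\frac{-1 + 2 \left(-124\right) + 2 \left(45 - 124\right)^{2}}{-124 + \left(45 - 124\right)^{2}} - 25068} - 24755 = \frac{18178}{\frac{-1 - 248 + 2 \left(-79\right)^{2}}{-124 + \left(-79\right)^{2}} - 25068} - 24755 = \frac{18178}{\frac{-1 - 248 + 2 \cdot 6241}{-124 + 6241} - 25068} - 24755 = \frac{18178}{\frac{-1 - 248 + 12482}{6117} - 25068} - 24755 = \frac{18178}{\frac{1}{6117} \cdot 12233 - 25068} - 24755 = \frac{18178}{\frac{12233}{6117} - 25068} - 24755 = \frac{18178}{- \frac{153328723}{6117}} - 24755 = 18178 \left(- \frac{6117}{153328723}\right) - 24755 = - \frac{111194826}{153328723} - 24755 = - \frac{3795763732691}{153328723}$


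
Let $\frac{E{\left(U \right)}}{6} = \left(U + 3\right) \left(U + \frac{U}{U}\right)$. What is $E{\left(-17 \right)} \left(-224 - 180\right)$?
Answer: $-542976$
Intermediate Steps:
$E{\left(U \right)} = 6 \left(1 + U\right) \left(3 + U\right)$ ($E{\left(U \right)} = 6 \left(U + 3\right) \left(U + \frac{U}{U}\right) = 6 \left(3 + U\right) \left(U + 1\right) = 6 \left(3 + U\right) \left(1 + U\right) = 6 \left(1 + U\right) \left(3 + U\right)$)
$E{\left(-17 \right)} \left(-224 - 180\right) = \left(18 + 6 \left(-17\right)^{2} + 24 \left(-17\right)\right) \left(-224 - 180\right) = \left(18 + 6 \cdot 289 - 408\right) \left(-404\right) = \left(18 + 1734 - 408\right) \left(-404\right) = 1344 \left(-404\right) = -542976$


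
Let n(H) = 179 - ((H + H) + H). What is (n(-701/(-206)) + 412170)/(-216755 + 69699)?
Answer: -84941791/30293536 ≈ -2.8040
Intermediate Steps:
n(H) = 179 - 3*H (n(H) = 179 - (2*H + H) = 179 - 3*H)
(n(-701/(-206)) + 412170)/(-216755 + 69699) = ((179 - (-2103)/(-206)) + 412170)/(-216755 + 69699) = ((179 - (-2103)*(-1)/206) + 412170)/(-147056) = ((179 - 3*701/206) + 412170)*(-1/147056) = ((179 - 2103/206) + 412170)*(-1/147056) = (34771/206 + 412170)*(-1/147056) = (84941791/206)*(-1/147056) = -84941791/30293536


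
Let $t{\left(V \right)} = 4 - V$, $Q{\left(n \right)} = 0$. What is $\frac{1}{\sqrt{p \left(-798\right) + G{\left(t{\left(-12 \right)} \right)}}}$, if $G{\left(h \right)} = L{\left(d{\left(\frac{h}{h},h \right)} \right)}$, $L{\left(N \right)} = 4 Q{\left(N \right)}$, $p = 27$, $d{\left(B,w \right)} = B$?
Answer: $- \frac{i \sqrt{266}}{2394} \approx - 0.0068127 i$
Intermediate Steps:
$L{\left(N \right)} = 0$ ($L{\left(N \right)} = 4 \cdot 0 = 0$)
$G{\left(h \right)} = 0$
$\frac{1}{\sqrt{p \left(-798\right) + G{\left(t{\left(-12 \right)} \right)}}} = \frac{1}{\sqrt{27 \left(-798\right) + 0}} = \frac{1}{\sqrt{-21546 + 0}} = \frac{1}{\sqrt{-21546}} = \frac{1}{9 i \sqrt{266}} = - \frac{i \sqrt{266}}{2394}$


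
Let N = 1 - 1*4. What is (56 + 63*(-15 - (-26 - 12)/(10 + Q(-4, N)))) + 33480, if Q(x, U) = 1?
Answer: 360895/11 ≈ 32809.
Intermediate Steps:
N = -3 (N = 1 - 4 = -3)
(56 + 63*(-15 - (-26 - 12)/(10 + Q(-4, N)))) + 33480 = (56 + 63*(-15 - (-26 - 12)/(10 + 1))) + 33480 = (56 + 63*(-15 - (-38)/11)) + 33480 = (56 + 63*(-15 - 1*(-38/11))) + 33480 = (56 + 63*(-15 + 38/11)) + 33480 = (56 + 63*(-127/11)) + 33480 = (56 - 8001/11) + 33480 = -7385/11 + 33480 = 360895/11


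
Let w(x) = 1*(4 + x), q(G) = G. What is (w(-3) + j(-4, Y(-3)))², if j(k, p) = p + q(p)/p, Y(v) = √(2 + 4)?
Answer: (2 + √6)² ≈ 19.798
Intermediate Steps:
w(x) = 4 + x
Y(v) = √6
j(k, p) = 1 + p (j(k, p) = p + p/p = p + 1 = 1 + p)
(w(-3) + j(-4, Y(-3)))² = ((4 - 3) + (1 + √6))² = (1 + (1 + √6))² = (2 + √6)²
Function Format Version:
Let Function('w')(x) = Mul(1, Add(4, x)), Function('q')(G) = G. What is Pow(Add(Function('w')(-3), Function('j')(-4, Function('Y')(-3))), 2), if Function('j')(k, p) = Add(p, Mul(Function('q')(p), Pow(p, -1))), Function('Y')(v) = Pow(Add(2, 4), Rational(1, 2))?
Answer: Pow(Add(2, Pow(6, Rational(1, 2))), 2) ≈ 19.798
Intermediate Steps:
Function('w')(x) = Add(4, x)
Function('Y')(v) = Pow(6, Rational(1, 2))
Function('j')(k, p) = Add(1, p) (Function('j')(k, p) = Add(p, Mul(p, Pow(p, -1))) = Add(p, 1) = Add(1, p))
Pow(Add(Function('w')(-3), Function('j')(-4, Function('Y')(-3))), 2) = Pow(Add(Add(4, -3), Add(1, Pow(6, Rational(1, 2)))), 2) = Pow(Add(1, Add(1, Pow(6, Rational(1, 2)))), 2) = Pow(Add(2, Pow(6, Rational(1, 2))), 2)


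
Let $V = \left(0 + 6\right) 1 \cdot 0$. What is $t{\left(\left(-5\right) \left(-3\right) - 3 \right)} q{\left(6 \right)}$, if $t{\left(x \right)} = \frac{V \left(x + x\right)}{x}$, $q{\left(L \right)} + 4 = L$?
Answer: $0$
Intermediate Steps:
$V = 0$ ($V = 6 \cdot 1 \cdot 0 = 6 \cdot 0 = 0$)
$q{\left(L \right)} = -4 + L$
$t{\left(x \right)} = 0$ ($t{\left(x \right)} = \frac{0 \left(x + x\right)}{x} = \frac{0 \cdot 2 x}{x} = \frac{0}{x} = 0$)
$t{\left(\left(-5\right) \left(-3\right) - 3 \right)} q{\left(6 \right)} = 0 \left(-4 + 6\right) = 0 \cdot 2 = 0$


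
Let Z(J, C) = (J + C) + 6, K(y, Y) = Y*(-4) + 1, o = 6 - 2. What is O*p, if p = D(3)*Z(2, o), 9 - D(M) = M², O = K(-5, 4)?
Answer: 0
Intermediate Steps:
o = 4
K(y, Y) = 1 - 4*Y (K(y, Y) = -4*Y + 1 = 1 - 4*Y)
O = -15 (O = 1 - 4*4 = 1 - 16 = -15)
Z(J, C) = 6 + C + J (Z(J, C) = (C + J) + 6 = 6 + C + J)
D(M) = 9 - M²
p = 0 (p = (9 - 1*3²)*(6 + 4 + 2) = (9 - 1*9)*12 = (9 - 9)*12 = 0*12 = 0)
O*p = -15*0 = 0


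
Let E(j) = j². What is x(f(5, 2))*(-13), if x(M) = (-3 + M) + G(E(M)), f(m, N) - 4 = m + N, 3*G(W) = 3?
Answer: -117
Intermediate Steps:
G(W) = 1 (G(W) = (⅓)*3 = 1)
f(m, N) = 4 + N + m (f(m, N) = 4 + (m + N) = 4 + (N + m) = 4 + N + m)
x(M) = -2 + M (x(M) = (-3 + M) + 1 = -2 + M)
x(f(5, 2))*(-13) = (-2 + (4 + 2 + 5))*(-13) = (-2 + 11)*(-13) = 9*(-13) = -117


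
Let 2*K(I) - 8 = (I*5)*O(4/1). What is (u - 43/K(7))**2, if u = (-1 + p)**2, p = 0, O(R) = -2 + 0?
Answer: 5476/961 ≈ 5.6982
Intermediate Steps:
O(R) = -2
K(I) = 4 - 5*I (K(I) = 4 + ((I*5)*(-2))/2 = 4 + ((5*I)*(-2))/2 = 4 + (-10*I)/2 = 4 - 5*I)
u = 1 (u = (-1 + 0)**2 = (-1)**2 = 1)
(u - 43/K(7))**2 = (1 - 43/(4 - 5*7))**2 = (1 - 43/(4 - 35))**2 = (1 - 43/(-31))**2 = (1 - 43*(-1/31))**2 = (1 + 43/31)**2 = (74/31)**2 = 5476/961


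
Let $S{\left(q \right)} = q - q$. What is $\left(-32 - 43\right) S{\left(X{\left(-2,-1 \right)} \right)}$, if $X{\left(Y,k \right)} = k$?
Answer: $0$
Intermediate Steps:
$S{\left(q \right)} = 0$
$\left(-32 - 43\right) S{\left(X{\left(-2,-1 \right)} \right)} = \left(-32 - 43\right) 0 = \left(-75\right) 0 = 0$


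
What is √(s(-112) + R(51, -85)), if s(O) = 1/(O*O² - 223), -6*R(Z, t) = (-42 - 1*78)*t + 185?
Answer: I*√123027937977415746/8430906 ≈ 41.603*I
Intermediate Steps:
R(Z, t) = -185/6 + 20*t (R(Z, t) = -((-42 - 1*78)*t + 185)/6 = -((-42 - 78)*t + 185)/6 = -(-120*t + 185)/6 = -(185 - 120*t)/6 = -185/6 + 20*t)
s(O) = 1/(-223 + O³) (s(O) = 1/(O³ - 223) = 1/(-223 + O³))
√(s(-112) + R(51, -85)) = √(1/(-223 + (-112)³) + (-185/6 + 20*(-85))) = √(1/(-223 - 1404928) + (-185/6 - 1700)) = √(1/(-1405151) - 10385/6) = √(-1/1405151 - 10385/6) = √(-14592493141/8430906) = I*√123027937977415746/8430906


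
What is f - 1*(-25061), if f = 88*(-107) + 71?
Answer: 15716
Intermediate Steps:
f = -9345 (f = -9416 + 71 = -9345)
f - 1*(-25061) = -9345 - 1*(-25061) = -9345 + 25061 = 15716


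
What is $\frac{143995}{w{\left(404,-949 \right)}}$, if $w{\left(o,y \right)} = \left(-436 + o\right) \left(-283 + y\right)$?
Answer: $\frac{143995}{39424} \approx 3.6525$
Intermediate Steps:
$\frac{143995}{w{\left(404,-949 \right)}} = \frac{143995}{123388 - -413764 - 114332 + 404 \left(-949\right)} = \frac{143995}{123388 + 413764 - 114332 - 383396} = \frac{143995}{39424}$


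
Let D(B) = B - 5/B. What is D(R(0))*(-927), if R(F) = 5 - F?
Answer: -3708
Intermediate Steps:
D(R(0))*(-927) = ((5 - 1*0) - 5/(5 - 1*0))*(-927) = ((5 + 0) - 5/(5 + 0))*(-927) = (5 - 5/5)*(-927) = (5 - 5*⅕)*(-927) = (5 - 1)*(-927) = 4*(-927) = -3708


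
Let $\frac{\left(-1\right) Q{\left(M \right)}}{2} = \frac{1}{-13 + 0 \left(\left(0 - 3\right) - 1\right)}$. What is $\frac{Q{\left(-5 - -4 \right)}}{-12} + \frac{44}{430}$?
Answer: $\frac{1501}{16770} \approx 0.089505$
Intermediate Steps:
$Q{\left(M \right)} = \frac{2}{13}$ ($Q{\left(M \right)} = - \frac{2}{-13 + 0 \left(\left(0 - 3\right) - 1\right)} = - \frac{2}{-13 + 0 \left(-3 - 1\right)} = - \frac{2}{-13 + 0 \left(-4\right)} = - \frac{2}{-13 + 0} = - \frac{2}{-13} = \left(-2\right) \left(- \frac{1}{13}\right) = \frac{2}{13}$)
$\frac{Q{\left(-5 - -4 \right)}}{-12} + \frac{44}{430} = \frac{2}{13 \left(-12\right)} + \frac{44}{430} = \frac{2}{13} \left(- \frac{1}{12}\right) + 44 \cdot \frac{1}{430} = - \frac{1}{78} + \frac{22}{215} = \frac{1501}{16770}$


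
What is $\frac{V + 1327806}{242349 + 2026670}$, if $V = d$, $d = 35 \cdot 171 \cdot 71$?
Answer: $\frac{1752741}{2269019} \approx 0.77247$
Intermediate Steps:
$d = 424935$ ($d = 5985 \cdot 71 = 424935$)
$V = 424935$
$\frac{V + 1327806}{242349 + 2026670} = \frac{424935 + 1327806}{242349 + 2026670} = \frac{1752741}{2269019}$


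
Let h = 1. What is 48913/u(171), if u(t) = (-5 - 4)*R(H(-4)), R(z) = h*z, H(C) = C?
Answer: 48913/36 ≈ 1358.7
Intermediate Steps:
R(z) = z (R(z) = 1*z = z)
u(t) = 36 (u(t) = (-5 - 4)*(-4) = -9*(-4) = 36)
48913/u(171) = 48913/36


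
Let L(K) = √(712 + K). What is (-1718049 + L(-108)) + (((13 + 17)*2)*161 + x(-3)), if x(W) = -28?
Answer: -1708417 + 2*√151 ≈ -1.7084e+6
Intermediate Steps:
(-1718049 + L(-108)) + (((13 + 17)*2)*161 + x(-3)) = (-1718049 + √(712 - 108)) + (((13 + 17)*2)*161 - 28) = (-1718049 + √604) + ((30*2)*161 - 28) = (-1718049 + 2*√151) + (60*161 - 28) = (-1718049 + 2*√151) + (9660 - 28) = (-1718049 + 2*√151) + 9632 = -1708417 + 2*√151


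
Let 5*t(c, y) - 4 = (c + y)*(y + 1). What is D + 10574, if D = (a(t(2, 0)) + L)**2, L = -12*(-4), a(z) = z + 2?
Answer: 329886/25 ≈ 13195.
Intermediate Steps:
t(c, y) = 4/5 + (1 + y)*(c + y)/5 (t(c, y) = 4/5 + ((c + y)*(y + 1))/5 = 4/5 + ((c + y)*(1 + y))/5 = 4/5 + ((1 + y)*(c + y))/5 = 4/5 + (1 + y)*(c + y)/5)
a(z) = 2 + z
L = 48
D = 65536/25 (D = ((2 + (4/5 + (1/5)*2 + (1/5)*0 + (1/5)*0**2 + (1/5)*2*0)) + 48)**2 = ((2 + (4/5 + 2/5 + 0 + (1/5)*0 + 0)) + 48)**2 = ((2 + (4/5 + 2/5 + 0 + 0 + 0)) + 48)**2 = ((2 + 6/5) + 48)**2 = (16/5 + 48)**2 = (256/5)**2 = 65536/25 ≈ 2621.4)
D + 10574 = 65536/25 + 10574 = 329886/25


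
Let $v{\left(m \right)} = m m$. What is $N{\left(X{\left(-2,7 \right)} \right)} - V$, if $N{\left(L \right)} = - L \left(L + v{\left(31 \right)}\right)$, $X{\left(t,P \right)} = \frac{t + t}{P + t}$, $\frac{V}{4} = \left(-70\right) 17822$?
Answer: $\frac{124773204}{25} \approx 4.9909 \cdot 10^{6}$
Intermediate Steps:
$v{\left(m \right)} = m^{2}$
$V = -4990160$ ($V = 4 \left(\left(-70\right) 17822\right) = 4 \left(-1247540\right) = -4990160$)
$X{\left(t,P \right)} = \frac{2 t}{P + t}$
$N{\left(L \right)} = - L \left(961 + L\right)$ ($N{\left(L \right)} = - L \left(L + 31^{2}\right) = - L \left(L + 961\right) = - L \left(961 + L\right)$)
$N{\left(X{\left(-2,7 \right)} \right)} - V = - 2 \left(-2\right) \frac{1}{7 - 2} \left(961 + 2 \left(-2\right) \frac{1}{7 - 2}\right) - -4990160 = - 2 \left(-2\right) \frac{1}{5} \left(961 + 2 \left(-2\right) \frac{1}{5}\right) + 4990160 = \left(-1\right) \left(- \frac{4}{5}\right) \left(961 - \frac{4}{5}\right) + 4990160 = \left(-1\right) \left(- \frac{4}{5}\right) \frac{4801}{5} + 4990160 = \frac{19204}{25} + 4990160 = \frac{124773204}{25}$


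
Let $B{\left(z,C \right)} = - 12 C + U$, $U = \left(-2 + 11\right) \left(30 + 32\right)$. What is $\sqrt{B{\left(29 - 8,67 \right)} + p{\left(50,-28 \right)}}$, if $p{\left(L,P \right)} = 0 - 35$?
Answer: $i \sqrt{281} \approx 16.763 i$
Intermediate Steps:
$p{\left(L,P \right)} = -35$
$U = 558$ ($U = 9 \cdot 62 = 558$)
$B{\left(z,C \right)} = 558 - 12 C$ ($B{\left(z,C \right)} = - 12 C + 558 = 558 - 12 C$)
$\sqrt{B{\left(29 - 8,67 \right)} + p{\left(50,-28 \right)}} = \sqrt{\left(558 - 804\right) - 35} = \sqrt{-246 - 35} = \sqrt{-281} = i \sqrt{281}$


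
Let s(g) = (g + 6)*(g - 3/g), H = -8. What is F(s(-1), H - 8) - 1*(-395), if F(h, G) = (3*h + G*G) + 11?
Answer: 692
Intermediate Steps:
s(g) = (6 + g)*(g - 3/g)
F(h, G) = 11 + G² + 3*h (F(h, G) = (3*h + G²) + 11 = (G² + 3*h) + 11 = 11 + G² + 3*h)
F(s(-1), H - 8) - 1*(-395) = (11 + (-8 - 8)² + 3*(-3 + (-1)² - 18/(-1) + 6*(-1))) - 1*(-395) = (11 + (-16)² + 3*(-3 + 1 - 18*(-1) - 6)) + 395 = (11 + 256 + 3*(-3 + 1 + 18 - 6)) + 395 = (11 + 256 + 3*10) + 395 = (11 + 256 + 30) + 395 = 297 + 395 = 692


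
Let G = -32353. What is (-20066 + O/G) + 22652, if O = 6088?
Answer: 83658770/32353 ≈ 2585.8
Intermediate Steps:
(-20066 + O/G) + 22652 = (-20066 + 6088/(-32353)) + 22652 = (-20066 + 6088*(-1/32353)) + 22652 = (-20066 - 6088/32353) + 22652 = -649201386/32353 + 22652 = 83658770/32353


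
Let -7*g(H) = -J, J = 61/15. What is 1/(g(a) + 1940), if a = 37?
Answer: 105/203761 ≈ 0.00051531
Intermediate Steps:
J = 61/15 (J = 61*(1/15) = 61/15 ≈ 4.0667)
g(H) = 61/105 (g(H) = -(-1)*61/(7*15) = -⅐*(-61/15) = 61/105)
1/(g(a) + 1940) = 1/(61/105 + 1940) = 1/(203761/105) = 105/203761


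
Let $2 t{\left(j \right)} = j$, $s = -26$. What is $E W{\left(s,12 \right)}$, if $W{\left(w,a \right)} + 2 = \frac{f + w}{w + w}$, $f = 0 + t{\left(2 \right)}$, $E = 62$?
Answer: $- \frac{2449}{26} \approx -94.192$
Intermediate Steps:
$t{\left(j \right)} = \frac{j}{2}$
$f = 1$ ($f = 0 + \frac{1}{2} \cdot 2 = 0 + 1 = 1$)
$W{\left(w,a \right)} = -2 + \frac{1 + w}{2 w}$ ($W{\left(w,a \right)} = -2 + \frac{1 + w}{w + w} = -2 + \frac{1 + w}{2 w}$)
$E W{\left(s,12 \right)} = 62 \frac{1 - -78}{2 \left(-26\right)} = 62 \cdot \frac{1}{2} \left(- \frac{1}{26}\right) \left(1 + 78\right) = 62 \cdot \frac{1}{2} \left(- \frac{1}{26}\right) 79 = 62 \left(- \frac{79}{52}\right) = - \frac{2449}{26}$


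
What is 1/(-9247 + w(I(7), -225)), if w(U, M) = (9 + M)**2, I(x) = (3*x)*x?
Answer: 1/37409 ≈ 2.6732e-5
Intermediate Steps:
I(x) = 3*x**2
1/(-9247 + w(I(7), -225)) = 1/(-9247 + (9 - 225)**2) = 1/(-9247 + (-216)**2) = 1/(-9247 + 46656) = 1/37409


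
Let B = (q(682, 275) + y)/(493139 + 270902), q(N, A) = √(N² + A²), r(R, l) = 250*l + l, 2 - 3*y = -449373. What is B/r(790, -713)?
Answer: -449375/410205208449 - 11*√4469/136735069483 ≈ -1.1009e-6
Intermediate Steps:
y = 449375/3 (y = ⅔ - ⅓*(-449373) = ⅔ + 149791 = 449375/3 ≈ 1.4979e+5)
r(R, l) = 251*l
q(N, A) = √(A² + N²)
B = 449375/2292123 + 11*√4469/764041 (B = (√(275² + 682²) + 449375/3)/(493139 + 270902) = (√(75625 + 465124) + 449375/3)/764041 = (√540749 + 449375/3)*(1/764041) = (11*√4469 + 449375/3)*(1/764041) = (449375/3 + 11*√4469)*(1/764041) = 449375/2292123 + 11*√4469/764041 ≈ 0.19701)
B/r(790, -713) = (449375/2292123 + 11*√4469/764041)/((251*(-713))) = (449375/2292123 + 11*√4469/764041)/(-178963) = (449375/2292123 + 11*√4469/764041)*(-1/178963) = -449375/410205208449 - 11*√4469/136735069483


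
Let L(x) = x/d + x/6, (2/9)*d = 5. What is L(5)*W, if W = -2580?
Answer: -8170/3 ≈ -2723.3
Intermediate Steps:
d = 45/2 (d = (9/2)*5 = 45/2 ≈ 22.500)
L(x) = 19*x/90 (L(x) = x/(45/2) + x/6 = x*(2/45) + x*(⅙) = 2*x/45 + x/6 = 19*x/90)
L(5)*W = ((19/90)*5)*(-2580) = (19/18)*(-2580) = -8170/3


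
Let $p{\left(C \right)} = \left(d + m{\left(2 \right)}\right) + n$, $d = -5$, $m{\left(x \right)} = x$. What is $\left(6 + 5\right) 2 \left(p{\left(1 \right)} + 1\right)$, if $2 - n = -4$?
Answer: $88$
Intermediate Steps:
$n = 6$ ($n = 2 - -4 = 2 + 4 = 6$)
$p{\left(C \right)} = 3$ ($p{\left(C \right)} = \left(-5 + 2\right) + 6 = -3 + 6 = 3$)
$\left(6 + 5\right) 2 \left(p{\left(1 \right)} + 1\right) = \left(6 + 5\right) 2 \left(3 + 1\right) = 11 \cdot 2 \cdot 4 = 22 \cdot 4 = 88$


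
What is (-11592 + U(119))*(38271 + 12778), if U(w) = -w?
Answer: -597834839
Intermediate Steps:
(-11592 + U(119))*(38271 + 12778) = (-11592 - 1*119)*(38271 + 12778) = (-11592 - 119)*51049 = -11711*51049 = -597834839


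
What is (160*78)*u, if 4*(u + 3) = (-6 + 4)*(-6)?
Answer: 0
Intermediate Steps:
u = 0 (u = -3 + ((-6 + 4)*(-6))/4 = -3 + (-2*(-6))/4 = -3 + (1/4)*12 = -3 + 3 = 0)
(160*78)*u = (160*78)*0 = 12480*0 = 0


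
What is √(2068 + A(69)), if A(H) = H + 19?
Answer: 14*√11 ≈ 46.433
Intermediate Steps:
A(H) = 19 + H
√(2068 + A(69)) = √(2068 + (19 + 69)) = √(2068 + 88) = √2156 = 14*√11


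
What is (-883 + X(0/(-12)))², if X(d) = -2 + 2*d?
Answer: 783225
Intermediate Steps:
(-883 + X(0/(-12)))² = (-883 + (-2 + 2*(0/(-12))))² = (-883 + (-2 + 2*(0*(-1/12))))² = (-883 + (-2 + 2*0))² = (-883 + (-2 + 0))² = (-883 - 2)² = (-885)² = 783225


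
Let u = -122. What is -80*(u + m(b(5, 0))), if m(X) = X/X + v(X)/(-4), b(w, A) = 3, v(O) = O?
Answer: 9740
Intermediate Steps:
m(X) = 1 - X/4 (m(X) = X/X + X/(-4) = 1 + X*(-¼) = 1 - X/4)
-80*(u + m(b(5, 0))) = -80*(-122 + (1 - ¼*3)) = -80*(-122 + (1 - ¾)) = -80*(-122 + ¼) = -80*(-487/4) = 9740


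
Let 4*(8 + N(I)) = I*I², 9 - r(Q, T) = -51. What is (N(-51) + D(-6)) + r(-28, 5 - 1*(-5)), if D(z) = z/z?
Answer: -132439/4 ≈ -33110.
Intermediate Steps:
r(Q, T) = 60 (r(Q, T) = 9 - 1*(-51) = 9 + 51 = 60)
D(z) = 1
N(I) = -8 + I³/4 (N(I) = -8 + (I*I²)/4 = -8 + I³/4)
(N(-51) + D(-6)) + r(-28, 5 - 1*(-5)) = ((-8 + (¼)*(-51)³) + 1) + 60 = ((-8 + (¼)*(-132651)) + 1) + 60 = ((-8 - 132651/4) + 1) + 60 = (-132683/4 + 1) + 60 = -132679/4 + 60 = -132439/4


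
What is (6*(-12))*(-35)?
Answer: 2520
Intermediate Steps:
(6*(-12))*(-35) = -72*(-35) = 2520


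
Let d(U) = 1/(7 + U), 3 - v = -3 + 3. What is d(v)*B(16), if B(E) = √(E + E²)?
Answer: 2*√17/5 ≈ 1.6492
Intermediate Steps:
v = 3 (v = 3 - (-3 + 3) = 3 - 1*0 = 3 + 0 = 3)
d(v)*B(16) = √(16*(1 + 16))/(7 + 3) = √(16*17)/10 = √272/10 = (4*√17)/10 = 2*√17/5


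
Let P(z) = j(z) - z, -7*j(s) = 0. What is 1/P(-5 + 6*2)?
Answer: -⅐ ≈ -0.14286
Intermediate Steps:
j(s) = 0 (j(s) = -⅐*0 = 0)
P(z) = -z (P(z) = 0 - z = -z)
1/P(-5 + 6*2) = 1/(-(-5 + 6*2)) = 1/(-(-5 + 12)) = 1/(-1*7) = 1/(-7) = -⅐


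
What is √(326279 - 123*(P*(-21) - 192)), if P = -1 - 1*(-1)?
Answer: √349895 ≈ 591.52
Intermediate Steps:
P = 0 (P = -1 + 1 = 0)
√(326279 - 123*(P*(-21) - 192)) = √(326279 - 123*(0*(-21) - 192)) = √(326279 - 123*(0 - 192)) = √(326279 - 123*(-192)) = √(326279 + 23616) = √349895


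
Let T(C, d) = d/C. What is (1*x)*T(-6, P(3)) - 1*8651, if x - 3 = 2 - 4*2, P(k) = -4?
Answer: -8653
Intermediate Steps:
x = -3 (x = 3 + (2 - 4*2) = 3 + (2 - 8) = 3 - 6 = -3)
(1*x)*T(-6, P(3)) - 1*8651 = (1*(-3))*(-4/(-6)) - 1*8651 = -(-12)*(-1)/6 - 8651 = -3*⅔ - 8651 = -2 - 8651 = -8653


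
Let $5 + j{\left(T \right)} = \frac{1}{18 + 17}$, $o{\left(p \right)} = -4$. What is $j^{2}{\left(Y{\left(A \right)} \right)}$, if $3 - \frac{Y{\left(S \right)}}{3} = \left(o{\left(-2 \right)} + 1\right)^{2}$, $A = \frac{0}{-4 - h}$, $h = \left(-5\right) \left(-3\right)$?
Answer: $\frac{30276}{1225} \approx 24.715$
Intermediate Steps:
$h = 15$
$A = 0$ ($A = \frac{0}{-4 - 15} = \frac{0}{-19} = 0 \left(- \frac{1}{19}\right) = 0$)
$Y{\left(S \right)} = -18$ ($Y{\left(S \right)} = 9 - 3 \left(-4 + 1\right)^{2} = 9 - 3 \left(-3\right)^{2} = 9 - 27 = -18$)
$j{\left(T \right)} = - \frac{174}{35}$ ($j{\left(T \right)} = -5 + \frac{1}{18 + 17} = -5 + \frac{1}{35} = - \frac{174}{35}$)
$j^{2}{\left(Y{\left(A \right)} \right)} = \left(- \frac{174}{35}\right)^{2} = \frac{30276}{1225}$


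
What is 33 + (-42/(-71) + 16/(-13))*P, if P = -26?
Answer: 3523/71 ≈ 49.620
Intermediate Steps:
33 + (-42/(-71) + 16/(-13))*P = 33 + (-42/(-71) + 16/(-13))*(-26) = 33 + (-42*(-1/71) + 16*(-1/13))*(-26) = 33 + (42/71 - 16/13)*(-26) = 33 - 590/923*(-26) = 33 + 1180/71 = 3523/71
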